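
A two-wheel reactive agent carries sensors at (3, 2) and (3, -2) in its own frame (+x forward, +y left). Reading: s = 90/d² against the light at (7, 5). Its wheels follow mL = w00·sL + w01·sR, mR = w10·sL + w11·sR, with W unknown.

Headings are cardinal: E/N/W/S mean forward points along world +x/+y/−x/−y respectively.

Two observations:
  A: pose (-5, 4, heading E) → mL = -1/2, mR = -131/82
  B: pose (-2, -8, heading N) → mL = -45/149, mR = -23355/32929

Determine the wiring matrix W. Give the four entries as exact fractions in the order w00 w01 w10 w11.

0 -1/2 -1 -1/2

obs A: pose=(-5,4,E) → sL=45/41, sR=1, mL=-1/2, mR=-131/82
obs B: pose=(-2,-8,N) → sL=90/221, sR=90/149, mL=-45/149, mR=-23355/32929
sensor matrix S = [[45/41, 1], [90/221, 90/149]]; det S = 345240/1350089
solve [mL_A; mL_B] = S·[w00; w01] and [mR_A; mR_B] = S·[w10; w11]:
  w00 = 0, w01 = -1/2, w10 = -1, w11 = -1/2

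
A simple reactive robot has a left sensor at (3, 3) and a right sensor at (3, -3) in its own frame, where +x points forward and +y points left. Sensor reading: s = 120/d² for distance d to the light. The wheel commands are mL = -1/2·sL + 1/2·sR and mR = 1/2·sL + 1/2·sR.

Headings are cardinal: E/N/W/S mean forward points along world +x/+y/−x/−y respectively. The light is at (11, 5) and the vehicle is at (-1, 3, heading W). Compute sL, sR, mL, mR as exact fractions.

left sensor world pos  = (-4, 0); dL² = 250
right sensor world pos = (-4, 6); dR² = 226
sL = 120/250 = 12/25
sR = 120/226 = 60/113
mL = -1/2·sL + 1/2·sR = 72/2825
mR = 1/2·sL + 1/2·sR = 1428/2825

12/25 60/113 72/2825 1428/2825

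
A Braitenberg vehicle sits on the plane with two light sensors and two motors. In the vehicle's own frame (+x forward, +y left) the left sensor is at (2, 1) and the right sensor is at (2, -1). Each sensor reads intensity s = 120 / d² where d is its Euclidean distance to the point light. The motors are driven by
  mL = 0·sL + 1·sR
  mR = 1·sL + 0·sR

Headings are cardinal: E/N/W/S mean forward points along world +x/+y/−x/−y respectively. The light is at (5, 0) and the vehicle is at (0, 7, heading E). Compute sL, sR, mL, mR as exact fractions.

120/73 8/3 8/3 120/73

left sensor world pos  = (2, 8); dL² = 73
right sensor world pos = (2, 6); dR² = 45
sL = 120/73 = 120/73
sR = 120/45 = 8/3
mL = 0·sL + 1·sR = 8/3
mR = 1·sL + 0·sR = 120/73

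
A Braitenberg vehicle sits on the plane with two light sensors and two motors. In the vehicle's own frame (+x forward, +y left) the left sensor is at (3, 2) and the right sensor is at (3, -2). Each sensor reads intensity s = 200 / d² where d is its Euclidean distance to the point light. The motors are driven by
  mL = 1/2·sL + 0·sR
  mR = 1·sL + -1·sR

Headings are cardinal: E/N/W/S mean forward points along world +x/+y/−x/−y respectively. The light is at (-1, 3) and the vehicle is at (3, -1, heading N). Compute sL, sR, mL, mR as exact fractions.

left sensor world pos  = (1, 2); dL² = 5
right sensor world pos = (5, 2); dR² = 37
sL = 200/5 = 40
sR = 200/37 = 200/37
mL = 1/2·sL + 0·sR = 20
mR = 1·sL + -1·sR = 1280/37

40 200/37 20 1280/37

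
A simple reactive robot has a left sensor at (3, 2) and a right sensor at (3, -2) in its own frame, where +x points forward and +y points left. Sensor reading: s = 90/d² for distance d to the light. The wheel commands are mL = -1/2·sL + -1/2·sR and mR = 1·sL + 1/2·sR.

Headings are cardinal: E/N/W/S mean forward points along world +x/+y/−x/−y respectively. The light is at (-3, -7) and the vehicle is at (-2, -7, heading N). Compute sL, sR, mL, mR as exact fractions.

9 5 -7 23/2

left sensor world pos  = (-4, -4); dL² = 10
right sensor world pos = (0, -4); dR² = 18
sL = 90/10 = 9
sR = 90/18 = 5
mL = -1/2·sL + -1/2·sR = -7
mR = 1·sL + 1/2·sR = 23/2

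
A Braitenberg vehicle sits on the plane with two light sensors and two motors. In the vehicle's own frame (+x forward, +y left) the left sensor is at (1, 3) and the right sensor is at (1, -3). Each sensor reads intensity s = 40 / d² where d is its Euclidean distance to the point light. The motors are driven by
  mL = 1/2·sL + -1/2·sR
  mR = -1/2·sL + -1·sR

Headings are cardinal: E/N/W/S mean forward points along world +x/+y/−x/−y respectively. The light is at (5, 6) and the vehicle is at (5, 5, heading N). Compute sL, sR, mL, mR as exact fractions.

40/9 40/9 0 -20/3

left sensor world pos  = (2, 6); dL² = 9
right sensor world pos = (8, 6); dR² = 9
sL = 40/9 = 40/9
sR = 40/9 = 40/9
mL = 1/2·sL + -1/2·sR = 0
mR = -1/2·sL + -1·sR = -20/3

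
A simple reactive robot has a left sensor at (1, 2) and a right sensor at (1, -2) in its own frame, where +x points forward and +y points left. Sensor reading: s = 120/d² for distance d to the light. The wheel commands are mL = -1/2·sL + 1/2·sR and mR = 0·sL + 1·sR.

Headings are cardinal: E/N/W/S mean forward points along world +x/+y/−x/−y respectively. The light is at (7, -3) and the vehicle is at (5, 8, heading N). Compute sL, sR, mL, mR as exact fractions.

3/4 5/6 1/24 5/6

left sensor world pos  = (3, 9); dL² = 160
right sensor world pos = (7, 9); dR² = 144
sL = 120/160 = 3/4
sR = 120/144 = 5/6
mL = -1/2·sL + 1/2·sR = 1/24
mR = 0·sL + 1·sR = 5/6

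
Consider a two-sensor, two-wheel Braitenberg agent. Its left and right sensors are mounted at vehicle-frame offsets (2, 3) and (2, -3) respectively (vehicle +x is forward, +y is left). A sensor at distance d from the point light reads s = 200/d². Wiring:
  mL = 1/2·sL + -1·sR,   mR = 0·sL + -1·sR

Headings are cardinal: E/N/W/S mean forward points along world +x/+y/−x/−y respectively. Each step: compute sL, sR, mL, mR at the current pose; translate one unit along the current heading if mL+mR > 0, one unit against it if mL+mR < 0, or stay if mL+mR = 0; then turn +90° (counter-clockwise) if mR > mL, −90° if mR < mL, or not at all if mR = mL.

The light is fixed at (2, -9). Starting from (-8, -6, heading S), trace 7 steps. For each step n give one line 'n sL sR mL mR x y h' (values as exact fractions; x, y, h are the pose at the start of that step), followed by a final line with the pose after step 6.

0 4 20/17 14/17 -20/17 -8 -6 S
1 40/29 200/193 -1940/5597 -200/193 -8 -5 W
2 10/9 25/9 -20/9 -25/9 -7 -5 N
3 40/17 200/49 -2420/833 -200/49 -7 -6 E
4 4 20/17 14/17 -20/17 -8 -6 S
5 40/29 200/193 -1940/5597 -200/193 -8 -5 W
6 10/9 25/9 -20/9 -25/9 -7 -5 N
final -7 -6 E

n=0: pose=(-8,-6,S); sL=4, sR=20/17; mL=14/17, mR=-20/17; mL+mR=-6/17 → advance -1; mR−mL=-2 → turn -1·90°
n=1: pose=(-8,-5,W); sL=40/29, sR=200/193; mL=-1940/5597, mR=-200/193; mL+mR=-7740/5597 → advance -1; mR−mL=-20/29 → turn -1·90°
n=2: pose=(-7,-5,N); sL=10/9, sR=25/9; mL=-20/9, mR=-25/9; mL+mR=-5 → advance -1; mR−mL=-5/9 → turn -1·90°
n=3: pose=(-7,-6,E); sL=40/17, sR=200/49; mL=-2420/833, mR=-200/49; mL+mR=-5820/833 → advance -1; mR−mL=-20/17 → turn -1·90°
n=4: pose=(-8,-6,S); sL=4, sR=20/17; mL=14/17, mR=-20/17; mL+mR=-6/17 → advance -1; mR−mL=-2 → turn -1·90°
n=5: pose=(-8,-5,W); sL=40/29, sR=200/193; mL=-1940/5597, mR=-200/193; mL+mR=-7740/5597 → advance -1; mR−mL=-20/29 → turn -1·90°
n=6: pose=(-7,-5,N); sL=10/9, sR=25/9; mL=-20/9, mR=-25/9; mL+mR=-5 → advance -1; mR−mL=-5/9 → turn -1·90°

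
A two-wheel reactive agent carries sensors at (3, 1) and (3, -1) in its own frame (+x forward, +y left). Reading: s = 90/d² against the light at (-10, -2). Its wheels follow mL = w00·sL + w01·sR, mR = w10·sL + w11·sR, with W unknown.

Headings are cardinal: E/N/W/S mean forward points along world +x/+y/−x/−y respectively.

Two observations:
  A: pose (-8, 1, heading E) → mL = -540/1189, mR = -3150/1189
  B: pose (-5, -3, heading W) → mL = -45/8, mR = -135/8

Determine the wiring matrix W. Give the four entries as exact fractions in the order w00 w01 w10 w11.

obs A: pose=(-8,1,E) → sL=90/41, sR=90/29, mL=-540/1189, mR=-3150/1189
obs B: pose=(-5,-3,W) → sL=45/4, sR=45/2, mL=-45/8, mR=-135/8
sensor matrix S = [[90/41, 90/29], [45/4, 45/2]]; det S = 34425/2378
solve [mL_A; mL_B] = S·[w00; w01] and [mR_A; mR_B] = S·[w10; w11]:
  w00 = 1/2, w01 = -1/2, w10 = -1/2, w11 = -1/2

1/2 -1/2 -1/2 -1/2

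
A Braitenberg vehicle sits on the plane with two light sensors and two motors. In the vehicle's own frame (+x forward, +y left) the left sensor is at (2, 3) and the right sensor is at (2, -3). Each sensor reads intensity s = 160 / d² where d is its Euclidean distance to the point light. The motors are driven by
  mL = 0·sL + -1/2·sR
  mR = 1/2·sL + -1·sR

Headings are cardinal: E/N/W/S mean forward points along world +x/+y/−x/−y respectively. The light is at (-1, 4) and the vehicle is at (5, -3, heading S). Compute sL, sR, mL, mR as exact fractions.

80/81 16/9 -8/9 -104/81

left sensor world pos  = (8, -5); dL² = 162
right sensor world pos = (2, -5); dR² = 90
sL = 160/162 = 80/81
sR = 160/90 = 16/9
mL = 0·sL + -1/2·sR = -8/9
mR = 1/2·sL + -1·sR = -104/81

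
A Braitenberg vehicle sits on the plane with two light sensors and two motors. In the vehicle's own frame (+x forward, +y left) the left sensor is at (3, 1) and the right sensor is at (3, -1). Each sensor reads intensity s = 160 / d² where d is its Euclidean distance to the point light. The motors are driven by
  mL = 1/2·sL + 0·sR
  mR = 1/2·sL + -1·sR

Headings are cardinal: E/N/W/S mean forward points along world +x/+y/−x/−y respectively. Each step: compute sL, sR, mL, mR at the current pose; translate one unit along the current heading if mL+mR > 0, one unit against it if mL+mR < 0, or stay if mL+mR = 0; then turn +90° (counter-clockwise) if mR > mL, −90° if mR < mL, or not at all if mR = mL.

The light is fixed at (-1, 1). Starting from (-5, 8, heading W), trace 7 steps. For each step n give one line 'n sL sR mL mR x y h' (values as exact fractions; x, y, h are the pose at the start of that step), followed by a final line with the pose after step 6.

0 32/17 160/113 16/17 -912/1921 -5 8 W
1 20/17 40/29 10/17 -390/493 -6 8 N
2 160/53 160/29 80/53 -6160/1537 -6 7 E
3 80/17 80/29 40/17 -200/493 -7 7 S
4 160/97 160/117 80/97 -6160/11349 -7 6 W
5 5/4 8/5 5/8 -39/40 -8 6 N
6 160/41 32/5 80/41 -912/205 -8 5 E
final -9 5 S

n=0: pose=(-5,8,W); sL=32/17, sR=160/113; mL=16/17, mR=-912/1921; mL+mR=896/1921 → advance +1; mR−mL=-160/113 → turn -1·90°
n=1: pose=(-6,8,N); sL=20/17, sR=40/29; mL=10/17, mR=-390/493; mL+mR=-100/493 → advance -1; mR−mL=-40/29 → turn -1·90°
n=2: pose=(-6,7,E); sL=160/53, sR=160/29; mL=80/53, mR=-6160/1537; mL+mR=-3840/1537 → advance -1; mR−mL=-160/29 → turn -1·90°
n=3: pose=(-7,7,S); sL=80/17, sR=80/29; mL=40/17, mR=-200/493; mL+mR=960/493 → advance +1; mR−mL=-80/29 → turn -1·90°
n=4: pose=(-7,6,W); sL=160/97, sR=160/117; mL=80/97, mR=-6160/11349; mL+mR=3200/11349 → advance +1; mR−mL=-160/117 → turn -1·90°
n=5: pose=(-8,6,N); sL=5/4, sR=8/5; mL=5/8, mR=-39/40; mL+mR=-7/20 → advance -1; mR−mL=-8/5 → turn -1·90°
n=6: pose=(-8,5,E); sL=160/41, sR=32/5; mL=80/41, mR=-912/205; mL+mR=-512/205 → advance -1; mR−mL=-32/5 → turn -1·90°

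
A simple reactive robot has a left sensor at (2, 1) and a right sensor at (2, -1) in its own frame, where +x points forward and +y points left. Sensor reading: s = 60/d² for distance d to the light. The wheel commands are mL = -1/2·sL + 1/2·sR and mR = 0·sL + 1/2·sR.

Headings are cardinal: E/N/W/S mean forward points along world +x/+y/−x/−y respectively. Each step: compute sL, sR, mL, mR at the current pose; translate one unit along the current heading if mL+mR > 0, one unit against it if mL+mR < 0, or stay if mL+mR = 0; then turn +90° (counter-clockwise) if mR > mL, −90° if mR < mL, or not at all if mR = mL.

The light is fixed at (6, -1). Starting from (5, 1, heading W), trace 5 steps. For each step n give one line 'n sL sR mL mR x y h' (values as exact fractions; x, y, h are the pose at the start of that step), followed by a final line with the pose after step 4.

0 6 10/3 -4/3 5/3 5 1 W
1 60 20/3 -80/3 10/3 4 1 S
2 15/4 15 45/8 15/2 4 2 E
3 60/29 12/5 24/145 6/5 5 2 N
4 10/3 30/17 -40/51 15/17 5 3 W
final 4 3 S

n=0: pose=(5,1,W); sL=6, sR=10/3; mL=-4/3, mR=5/3; mL+mR=1/3 → advance +1; mR−mL=3 → turn +1·90°
n=1: pose=(4,1,S); sL=60, sR=20/3; mL=-80/3, mR=10/3; mL+mR=-70/3 → advance -1; mR−mL=30 → turn +1·90°
n=2: pose=(4,2,E); sL=15/4, sR=15; mL=45/8, mR=15/2; mL+mR=105/8 → advance +1; mR−mL=15/8 → turn +1·90°
n=3: pose=(5,2,N); sL=60/29, sR=12/5; mL=24/145, mR=6/5; mL+mR=198/145 → advance +1; mR−mL=30/29 → turn +1·90°
n=4: pose=(5,3,W); sL=10/3, sR=30/17; mL=-40/51, mR=15/17; mL+mR=5/51 → advance +1; mR−mL=5/3 → turn +1·90°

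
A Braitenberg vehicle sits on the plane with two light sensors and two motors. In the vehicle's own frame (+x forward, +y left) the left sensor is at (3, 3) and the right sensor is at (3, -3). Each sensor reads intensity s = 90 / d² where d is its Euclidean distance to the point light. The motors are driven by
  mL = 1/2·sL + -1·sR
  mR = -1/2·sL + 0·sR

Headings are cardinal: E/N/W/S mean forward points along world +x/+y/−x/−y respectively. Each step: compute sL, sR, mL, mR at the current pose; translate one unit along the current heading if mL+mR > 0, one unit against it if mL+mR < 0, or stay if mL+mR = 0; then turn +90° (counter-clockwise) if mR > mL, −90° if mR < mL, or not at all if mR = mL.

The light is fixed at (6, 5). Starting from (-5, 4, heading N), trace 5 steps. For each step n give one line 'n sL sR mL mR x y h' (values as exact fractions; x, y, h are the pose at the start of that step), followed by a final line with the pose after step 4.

0 9/20 45/34 -747/680 -9/40 -5 4 N
1 90/221 90/197 -11025/43537 -45/221 -5 3 W
2 45/37 45/97 1035/7178 -45/74 -4 3 S
3 18/37 90/173 -1773/6401 -9/37 -4 4 W
4 45/26 9/16 63/208 -45/52 -3 4 S
final -3 5 W

n=0: pose=(-5,4,N); sL=9/20, sR=45/34; mL=-747/680, mR=-9/40; mL+mR=-45/34 → advance -1; mR−mL=297/340 → turn +1·90°
n=1: pose=(-5,3,W); sL=90/221, sR=90/197; mL=-11025/43537, mR=-45/221; mL+mR=-90/197 → advance -1; mR−mL=2160/43537 → turn +1·90°
n=2: pose=(-4,3,S); sL=45/37, sR=45/97; mL=1035/7178, mR=-45/74; mL+mR=-45/97 → advance -1; mR−mL=-2700/3589 → turn -1·90°
n=3: pose=(-4,4,W); sL=18/37, sR=90/173; mL=-1773/6401, mR=-9/37; mL+mR=-90/173 → advance -1; mR−mL=216/6401 → turn +1·90°
n=4: pose=(-3,4,S); sL=45/26, sR=9/16; mL=63/208, mR=-45/52; mL+mR=-9/16 → advance -1; mR−mL=-243/208 → turn -1·90°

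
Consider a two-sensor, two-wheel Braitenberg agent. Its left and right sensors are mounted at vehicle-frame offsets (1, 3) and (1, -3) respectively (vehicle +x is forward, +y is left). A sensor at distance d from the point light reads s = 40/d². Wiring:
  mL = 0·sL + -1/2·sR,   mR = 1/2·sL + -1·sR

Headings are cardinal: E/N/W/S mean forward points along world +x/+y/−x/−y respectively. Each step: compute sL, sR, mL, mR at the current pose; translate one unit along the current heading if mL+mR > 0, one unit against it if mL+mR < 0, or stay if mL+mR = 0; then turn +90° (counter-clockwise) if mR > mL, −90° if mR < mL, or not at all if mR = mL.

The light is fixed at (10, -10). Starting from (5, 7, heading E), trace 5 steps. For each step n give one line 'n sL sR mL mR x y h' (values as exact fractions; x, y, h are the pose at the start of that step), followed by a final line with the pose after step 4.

n=0: pose=(5,7,E); sL=5/52, sR=10/53; mL=-5/53, mR=-775/5512; mL+mR=-1295/5512 → advance -1; mR−mL=-255/5512 → turn -1·90°
n=1: pose=(4,7,S); sL=8/53, sR=40/337; mL=-20/337, mR=-772/17861; mL+mR=-1832/17861 → advance -1; mR−mL=288/17861 → turn +1·90°
n=2: pose=(4,8,E); sL=20/233, sR=4/25; mL=-2/25, mR=-682/5825; mL+mR=-1148/5825 → advance -1; mR−mL=-216/5825 → turn -1·90°
n=3: pose=(3,8,S); sL=8/61, sR=40/389; mL=-20/389, mR=-884/23729; mL+mR=-2104/23729 → advance -1; mR−mL=336/23729 → turn +1·90°
n=4: pose=(3,9,E); sL=1/13, sR=10/73; mL=-5/73, mR=-187/1898; mL+mR=-317/1898 → advance -1; mR−mL=-57/1898 → turn -1·90°

0 5/52 10/53 -5/53 -775/5512 5 7 E
1 8/53 40/337 -20/337 -772/17861 4 7 S
2 20/233 4/25 -2/25 -682/5825 4 8 E
3 8/61 40/389 -20/389 -884/23729 3 8 S
4 1/13 10/73 -5/73 -187/1898 3 9 E
final 2 9 S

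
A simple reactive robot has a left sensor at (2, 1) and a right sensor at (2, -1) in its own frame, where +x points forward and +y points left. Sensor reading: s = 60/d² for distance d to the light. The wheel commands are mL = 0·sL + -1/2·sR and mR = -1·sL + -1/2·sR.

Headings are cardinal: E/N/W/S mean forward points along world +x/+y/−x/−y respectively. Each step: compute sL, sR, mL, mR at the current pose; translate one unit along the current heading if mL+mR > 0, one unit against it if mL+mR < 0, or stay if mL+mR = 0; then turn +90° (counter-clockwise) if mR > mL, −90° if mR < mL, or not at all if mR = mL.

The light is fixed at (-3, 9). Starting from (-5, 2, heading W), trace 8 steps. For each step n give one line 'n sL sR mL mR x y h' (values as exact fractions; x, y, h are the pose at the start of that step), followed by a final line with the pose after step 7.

n=0: pose=(-5,2,W); sL=3/4, sR=15/13; mL=-15/26, mR=-69/52; mL+mR=-99/52 → advance -1; mR−mL=-3/4 → turn -1·90°
n=1: pose=(-4,2,N); sL=60/29, sR=12/5; mL=-6/5, mR=-474/145; mL+mR=-648/145 → advance -1; mR−mL=-60/29 → turn -1·90°
n=2: pose=(-4,1,E); sL=6/5, sR=30/41; mL=-15/41, mR=-321/205; mL+mR=-396/205 → advance -1; mR−mL=-6/5 → turn -1·90°
n=3: pose=(-5,1,S); sL=60/101, sR=60/109; mL=-30/109, mR=-9570/11009; mL+mR=-12600/11009 → advance -1; mR−mL=-60/101 → turn -1·90°
n=4: pose=(-5,2,W); sL=3/4, sR=15/13; mL=-15/26, mR=-69/52; mL+mR=-99/52 → advance -1; mR−mL=-3/4 → turn -1·90°
n=5: pose=(-4,2,N); sL=60/29, sR=12/5; mL=-6/5, mR=-474/145; mL+mR=-648/145 → advance -1; mR−mL=-60/29 → turn -1·90°
n=6: pose=(-4,1,E); sL=6/5, sR=30/41; mL=-15/41, mR=-321/205; mL+mR=-396/205 → advance -1; mR−mL=-6/5 → turn -1·90°
n=7: pose=(-5,1,S); sL=60/101, sR=60/109; mL=-30/109, mR=-9570/11009; mL+mR=-12600/11009 → advance -1; mR−mL=-60/101 → turn -1·90°

0 3/4 15/13 -15/26 -69/52 -5 2 W
1 60/29 12/5 -6/5 -474/145 -4 2 N
2 6/5 30/41 -15/41 -321/205 -4 1 E
3 60/101 60/109 -30/109 -9570/11009 -5 1 S
4 3/4 15/13 -15/26 -69/52 -5 2 W
5 60/29 12/5 -6/5 -474/145 -4 2 N
6 6/5 30/41 -15/41 -321/205 -4 1 E
7 60/101 60/109 -30/109 -9570/11009 -5 1 S
final -5 2 W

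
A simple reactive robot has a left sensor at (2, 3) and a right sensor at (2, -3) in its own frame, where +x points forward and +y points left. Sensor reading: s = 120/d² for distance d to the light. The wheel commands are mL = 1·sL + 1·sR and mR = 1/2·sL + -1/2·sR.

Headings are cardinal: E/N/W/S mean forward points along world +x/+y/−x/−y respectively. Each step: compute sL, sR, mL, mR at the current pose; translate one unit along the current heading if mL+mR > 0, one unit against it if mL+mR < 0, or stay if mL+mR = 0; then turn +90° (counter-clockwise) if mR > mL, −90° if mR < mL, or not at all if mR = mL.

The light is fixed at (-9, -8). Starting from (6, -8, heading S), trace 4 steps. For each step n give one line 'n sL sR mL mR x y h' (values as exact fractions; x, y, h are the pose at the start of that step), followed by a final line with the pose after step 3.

0 15/41 30/37 1785/1517 -675/3034 6 -8 S
1 24/37 120/173 8592/6401 -144/6401 6 -9 W
2 60/61 12/29 2472/1769 504/1769 5 -9 N
3 24/53 24/53 48/53 0 5 -8 E
final 6 -8 S

n=0: pose=(6,-8,S); sL=15/41, sR=30/37; mL=1785/1517, mR=-675/3034; mL+mR=2895/3034 → advance +1; mR−mL=-4245/3034 → turn -1·90°
n=1: pose=(6,-9,W); sL=24/37, sR=120/173; mL=8592/6401, mR=-144/6401; mL+mR=8448/6401 → advance +1; mR−mL=-8736/6401 → turn -1·90°
n=2: pose=(5,-9,N); sL=60/61, sR=12/29; mL=2472/1769, mR=504/1769; mL+mR=2976/1769 → advance +1; mR−mL=-1968/1769 → turn -1·90°
n=3: pose=(5,-8,E); sL=24/53, sR=24/53; mL=48/53, mR=0; mL+mR=48/53 → advance +1; mR−mL=-48/53 → turn -1·90°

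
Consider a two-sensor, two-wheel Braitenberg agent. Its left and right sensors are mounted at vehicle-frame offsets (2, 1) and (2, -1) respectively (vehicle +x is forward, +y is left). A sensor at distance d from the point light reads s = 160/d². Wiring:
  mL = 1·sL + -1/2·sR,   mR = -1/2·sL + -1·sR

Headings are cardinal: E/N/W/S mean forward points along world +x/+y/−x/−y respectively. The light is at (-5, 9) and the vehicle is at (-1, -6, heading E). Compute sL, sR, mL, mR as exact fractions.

20/29 40/73 880/2117 -1890/2117

left sensor world pos  = (1, -5); dL² = 232
right sensor world pos = (1, -7); dR² = 292
sL = 160/232 = 20/29
sR = 160/292 = 40/73
mL = 1·sL + -1/2·sR = 880/2117
mR = -1/2·sL + -1·sR = -1890/2117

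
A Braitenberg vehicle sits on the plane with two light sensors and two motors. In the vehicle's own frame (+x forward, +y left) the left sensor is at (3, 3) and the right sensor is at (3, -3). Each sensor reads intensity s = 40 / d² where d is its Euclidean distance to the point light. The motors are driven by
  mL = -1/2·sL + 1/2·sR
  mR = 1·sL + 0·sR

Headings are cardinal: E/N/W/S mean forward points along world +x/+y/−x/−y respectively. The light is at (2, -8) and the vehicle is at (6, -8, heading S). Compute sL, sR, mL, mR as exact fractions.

left sensor world pos  = (9, -11); dL² = 58
right sensor world pos = (3, -11); dR² = 10
sL = 40/58 = 20/29
sR = 40/10 = 4
mL = -1/2·sL + 1/2·sR = 48/29
mR = 1·sL + 0·sR = 20/29

20/29 4 48/29 20/29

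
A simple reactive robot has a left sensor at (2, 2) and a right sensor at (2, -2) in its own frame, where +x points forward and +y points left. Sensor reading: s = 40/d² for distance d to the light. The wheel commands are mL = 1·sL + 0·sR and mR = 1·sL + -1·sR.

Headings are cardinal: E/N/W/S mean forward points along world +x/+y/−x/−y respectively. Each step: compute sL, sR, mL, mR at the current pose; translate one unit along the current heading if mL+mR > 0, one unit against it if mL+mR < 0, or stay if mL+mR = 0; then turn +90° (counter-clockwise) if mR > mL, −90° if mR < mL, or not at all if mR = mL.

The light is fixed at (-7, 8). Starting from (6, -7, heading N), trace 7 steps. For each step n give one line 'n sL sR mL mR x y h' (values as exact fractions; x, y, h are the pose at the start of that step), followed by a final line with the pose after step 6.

0 4/29 20/197 4/29 208/5713 6 -7 N
1 40/369 40/481 40/369 4480/177489 6 -6 E
2 5/64 1/10 5/64 -7/320 7 -6 S
3 40/433 40/313 40/433 -4800/135529 7 -7 W
4 4/29 20/197 4/29 208/5713 6 -7 N
5 40/369 40/481 40/369 4480/177489 6 -6 E
6 5/64 1/10 5/64 -7/320 7 -6 S
final 7 -7 W

n=0: pose=(6,-7,N); sL=4/29, sR=20/197; mL=4/29, mR=208/5713; mL+mR=996/5713 → advance +1; mR−mL=-20/197 → turn -1·90°
n=1: pose=(6,-6,E); sL=40/369, sR=40/481; mL=40/369, mR=4480/177489; mL+mR=23720/177489 → advance +1; mR−mL=-40/481 → turn -1·90°
n=2: pose=(7,-6,S); sL=5/64, sR=1/10; mL=5/64, mR=-7/320; mL+mR=9/160 → advance +1; mR−mL=-1/10 → turn -1·90°
n=3: pose=(7,-7,W); sL=40/433, sR=40/313; mL=40/433, mR=-4800/135529; mL+mR=7720/135529 → advance +1; mR−mL=-40/313 → turn -1·90°
n=4: pose=(6,-7,N); sL=4/29, sR=20/197; mL=4/29, mR=208/5713; mL+mR=996/5713 → advance +1; mR−mL=-20/197 → turn -1·90°
n=5: pose=(6,-6,E); sL=40/369, sR=40/481; mL=40/369, mR=4480/177489; mL+mR=23720/177489 → advance +1; mR−mL=-40/481 → turn -1·90°
n=6: pose=(7,-6,S); sL=5/64, sR=1/10; mL=5/64, mR=-7/320; mL+mR=9/160 → advance +1; mR−mL=-1/10 → turn -1·90°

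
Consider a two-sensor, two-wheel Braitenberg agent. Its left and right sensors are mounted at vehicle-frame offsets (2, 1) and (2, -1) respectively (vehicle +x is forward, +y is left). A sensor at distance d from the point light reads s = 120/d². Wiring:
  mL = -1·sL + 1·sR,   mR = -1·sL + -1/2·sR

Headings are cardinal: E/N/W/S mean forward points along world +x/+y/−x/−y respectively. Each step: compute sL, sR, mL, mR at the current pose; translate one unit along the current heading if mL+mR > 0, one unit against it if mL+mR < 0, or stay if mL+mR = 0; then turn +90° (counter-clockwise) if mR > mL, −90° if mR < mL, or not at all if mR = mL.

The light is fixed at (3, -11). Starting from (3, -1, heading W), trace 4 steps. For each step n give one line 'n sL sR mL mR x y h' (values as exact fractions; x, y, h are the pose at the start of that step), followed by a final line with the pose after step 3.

n=0: pose=(3,-1,W); sL=24/17, sR=24/25; mL=-192/425, mR=-804/425; mL+mR=-996/425 → advance -1; mR−mL=-36/25 → turn -1·90°
n=1: pose=(4,-1,N); sL=5/6, sR=30/37; mL=-5/222, mR=-275/222; mL+mR=-140/111 → advance -1; mR−mL=-45/37 → turn -1·90°
n=2: pose=(4,-2,E); sL=120/109, sR=120/73; mL=4320/7957, mR=-15300/7957; mL+mR=-10980/7957 → advance -1; mR−mL=-180/73 → turn -1·90°
n=3: pose=(3,-2,S); sL=12/5, sR=12/5; mL=0, mR=-18/5; mL+mR=-18/5 → advance -1; mR−mL=-18/5 → turn -1·90°

0 24/17 24/25 -192/425 -804/425 3 -1 W
1 5/6 30/37 -5/222 -275/222 4 -1 N
2 120/109 120/73 4320/7957 -15300/7957 4 -2 E
3 12/5 12/5 0 -18/5 3 -2 S
final 3 -1 W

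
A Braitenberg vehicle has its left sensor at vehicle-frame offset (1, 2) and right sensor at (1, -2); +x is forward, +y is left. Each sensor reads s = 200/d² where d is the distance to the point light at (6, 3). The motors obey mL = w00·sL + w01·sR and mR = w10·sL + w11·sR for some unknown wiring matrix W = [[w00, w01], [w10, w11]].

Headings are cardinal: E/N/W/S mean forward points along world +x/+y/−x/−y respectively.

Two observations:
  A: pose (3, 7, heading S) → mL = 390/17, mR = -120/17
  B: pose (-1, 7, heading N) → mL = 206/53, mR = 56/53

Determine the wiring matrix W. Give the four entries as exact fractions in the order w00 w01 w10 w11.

obs A: pose=(3,7,S) → sL=20, sR=100/17, mL=390/17, mR=-120/17
obs B: pose=(-1,7,N) → sL=100/53, sR=4, mL=206/53, mR=56/53
sensor matrix S = [[20, 100/17], [100/53, 4]]; det S = 62080/901
solve [mL_A; mL_B] = S·[w00; w01] and [mR_A; mR_B] = S·[w10; w11]:
  w00 = 1, w01 = 1/2, w10 = -1/2, w11 = 1/2

1 1/2 -1/2 1/2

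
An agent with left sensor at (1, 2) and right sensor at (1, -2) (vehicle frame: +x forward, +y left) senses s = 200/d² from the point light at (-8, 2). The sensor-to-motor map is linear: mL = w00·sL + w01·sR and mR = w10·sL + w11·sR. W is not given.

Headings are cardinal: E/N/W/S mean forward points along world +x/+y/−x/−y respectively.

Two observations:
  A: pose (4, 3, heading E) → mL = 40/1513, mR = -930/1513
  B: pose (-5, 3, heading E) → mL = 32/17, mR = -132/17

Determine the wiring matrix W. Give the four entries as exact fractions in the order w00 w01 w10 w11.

-1/2 1/2 1/2 -1

obs A: pose=(4,3,E) → sL=100/89, sR=20/17, mL=40/1513, mR=-930/1513
obs B: pose=(-5,3,E) → sL=8, sR=200/17, mL=32/17, mR=-132/17
sensor matrix S = [[100/89, 20/17], [8, 200/17]]; det S = 5760/1513
solve [mL_A; mL_B] = S·[w00; w01] and [mR_A; mR_B] = S·[w10; w11]:
  w00 = -1/2, w01 = 1/2, w10 = 1/2, w11 = -1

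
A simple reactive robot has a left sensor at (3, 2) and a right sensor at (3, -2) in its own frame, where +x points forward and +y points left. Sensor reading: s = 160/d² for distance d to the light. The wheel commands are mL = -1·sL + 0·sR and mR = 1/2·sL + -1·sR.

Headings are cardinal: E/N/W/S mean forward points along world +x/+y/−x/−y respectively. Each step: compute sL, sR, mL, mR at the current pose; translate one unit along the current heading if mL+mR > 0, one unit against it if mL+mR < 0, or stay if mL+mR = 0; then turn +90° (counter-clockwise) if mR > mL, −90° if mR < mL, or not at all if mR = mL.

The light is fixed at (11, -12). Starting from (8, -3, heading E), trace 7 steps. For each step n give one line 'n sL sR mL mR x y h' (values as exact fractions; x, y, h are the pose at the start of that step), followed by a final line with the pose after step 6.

0 160/121 160/49 -160/121 -15440/5929 8 -3 E
1 4 20/9 -4 -2/9 7 -3 S
2 32/29 32/13 -32/29 -720/377 7 -2 E
3 80/29 80/49 -80/29 -360/1421 6 -2 S
4 160/173 32/17 -160/173 -4176/2941 6 -1 E
5 2 5/4 -2 -1/4 5 -1 S
6 32/41 160/109 -32/41 -4816/4469 5 0 E
final 4 0 S

n=0: pose=(8,-3,E); sL=160/121, sR=160/49; mL=-160/121, mR=-15440/5929; mL+mR=-23280/5929 → advance -1; mR−mL=-7600/5929 → turn -1·90°
n=1: pose=(7,-3,S); sL=4, sR=20/9; mL=-4, mR=-2/9; mL+mR=-38/9 → advance -1; mR−mL=34/9 → turn +1·90°
n=2: pose=(7,-2,E); sL=32/29, sR=32/13; mL=-32/29, mR=-720/377; mL+mR=-1136/377 → advance -1; mR−mL=-304/377 → turn -1·90°
n=3: pose=(6,-2,S); sL=80/29, sR=80/49; mL=-80/29, mR=-360/1421; mL+mR=-4280/1421 → advance -1; mR−mL=3560/1421 → turn +1·90°
n=4: pose=(6,-1,E); sL=160/173, sR=32/17; mL=-160/173, mR=-4176/2941; mL+mR=-6896/2941 → advance -1; mR−mL=-1456/2941 → turn -1·90°
n=5: pose=(5,-1,S); sL=2, sR=5/4; mL=-2, mR=-1/4; mL+mR=-9/4 → advance -1; mR−mL=7/4 → turn +1·90°
n=6: pose=(5,0,E); sL=32/41, sR=160/109; mL=-32/41, mR=-4816/4469; mL+mR=-8304/4469 → advance -1; mR−mL=-1328/4469 → turn -1·90°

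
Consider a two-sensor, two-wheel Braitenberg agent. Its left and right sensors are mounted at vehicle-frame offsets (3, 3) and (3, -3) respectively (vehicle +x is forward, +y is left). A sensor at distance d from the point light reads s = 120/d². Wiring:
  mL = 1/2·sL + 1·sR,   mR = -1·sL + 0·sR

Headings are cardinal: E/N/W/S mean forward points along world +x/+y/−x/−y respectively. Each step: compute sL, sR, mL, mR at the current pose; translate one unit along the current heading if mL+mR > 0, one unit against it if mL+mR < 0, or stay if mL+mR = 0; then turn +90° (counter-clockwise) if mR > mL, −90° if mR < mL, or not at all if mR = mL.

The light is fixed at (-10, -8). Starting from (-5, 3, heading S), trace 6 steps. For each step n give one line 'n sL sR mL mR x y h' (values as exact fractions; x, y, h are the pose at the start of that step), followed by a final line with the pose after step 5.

0 15/16 30/17 1215/544 -15/16 -5 3 S
1 120/53 120/173 16740/9169 -120/53 -5 2 W
2 60/89 12/25 1818/2225 -60/89 -4 2 N
3 120/277 24/29 8388/8033 -120/277 -4 3 E
4 30/41 3/2 153/82 -30/41 -3 3 S
5 24/13 24/37 756/481 -24/13 -3 2 W
final -2 2 N

n=0: pose=(-5,3,S); sL=15/16, sR=30/17; mL=1215/544, mR=-15/16; mL+mR=705/544 → advance +1; mR−mL=-1725/544 → turn -1·90°
n=1: pose=(-5,2,W); sL=120/53, sR=120/173; mL=16740/9169, mR=-120/53; mL+mR=-4020/9169 → advance -1; mR−mL=-37500/9169 → turn -1·90°
n=2: pose=(-4,2,N); sL=60/89, sR=12/25; mL=1818/2225, mR=-60/89; mL+mR=318/2225 → advance +1; mR−mL=-3318/2225 → turn -1·90°
n=3: pose=(-4,3,E); sL=120/277, sR=24/29; mL=8388/8033, mR=-120/277; mL+mR=4908/8033 → advance +1; mR−mL=-11868/8033 → turn -1·90°
n=4: pose=(-3,3,S); sL=30/41, sR=3/2; mL=153/82, mR=-30/41; mL+mR=93/82 → advance +1; mR−mL=-213/82 → turn -1·90°
n=5: pose=(-3,2,W); sL=24/13, sR=24/37; mL=756/481, mR=-24/13; mL+mR=-132/481 → advance -1; mR−mL=-1644/481 → turn -1·90°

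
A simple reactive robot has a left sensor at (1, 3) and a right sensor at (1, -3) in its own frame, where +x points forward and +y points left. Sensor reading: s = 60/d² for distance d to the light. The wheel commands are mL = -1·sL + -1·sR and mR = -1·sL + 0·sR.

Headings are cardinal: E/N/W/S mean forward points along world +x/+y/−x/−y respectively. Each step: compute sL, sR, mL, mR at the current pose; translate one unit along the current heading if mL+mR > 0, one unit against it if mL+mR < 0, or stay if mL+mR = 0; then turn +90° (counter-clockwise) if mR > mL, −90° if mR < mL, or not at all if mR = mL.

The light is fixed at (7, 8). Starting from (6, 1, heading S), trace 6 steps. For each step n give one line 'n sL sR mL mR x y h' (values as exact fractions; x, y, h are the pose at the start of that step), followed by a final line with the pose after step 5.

0 15/17 3/4 -111/68 -15/17 6 1 S
1 20/3 20/27 -200/27 -20/3 6 2 E
2 6/5 30/13 -228/65 -6/5 5 2 N
3 60/109 12/5 -1608/545 -60/109 5 1 W
4 15/17 3/4 -111/68 -15/17 6 1 S
5 20/3 20/27 -200/27 -20/3 6 2 E
final 5 2 N

n=0: pose=(6,1,S); sL=15/17, sR=3/4; mL=-111/68, mR=-15/17; mL+mR=-171/68 → advance -1; mR−mL=3/4 → turn +1·90°
n=1: pose=(6,2,E); sL=20/3, sR=20/27; mL=-200/27, mR=-20/3; mL+mR=-380/27 → advance -1; mR−mL=20/27 → turn +1·90°
n=2: pose=(5,2,N); sL=6/5, sR=30/13; mL=-228/65, mR=-6/5; mL+mR=-306/65 → advance -1; mR−mL=30/13 → turn +1·90°
n=3: pose=(5,1,W); sL=60/109, sR=12/5; mL=-1608/545, mR=-60/109; mL+mR=-1908/545 → advance -1; mR−mL=12/5 → turn +1·90°
n=4: pose=(6,1,S); sL=15/17, sR=3/4; mL=-111/68, mR=-15/17; mL+mR=-171/68 → advance -1; mR−mL=3/4 → turn +1·90°
n=5: pose=(6,2,E); sL=20/3, sR=20/27; mL=-200/27, mR=-20/3; mL+mR=-380/27 → advance -1; mR−mL=20/27 → turn +1·90°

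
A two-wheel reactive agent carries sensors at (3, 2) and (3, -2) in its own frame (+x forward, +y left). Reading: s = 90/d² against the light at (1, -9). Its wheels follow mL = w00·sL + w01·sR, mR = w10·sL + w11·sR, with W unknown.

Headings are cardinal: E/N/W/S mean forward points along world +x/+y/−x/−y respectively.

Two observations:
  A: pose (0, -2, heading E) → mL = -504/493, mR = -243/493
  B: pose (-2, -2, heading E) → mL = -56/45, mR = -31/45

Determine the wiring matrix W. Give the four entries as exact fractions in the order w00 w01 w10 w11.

obs A: pose=(0,-2,E) → sL=18/17, sR=90/29, mL=-504/493, mR=-243/493
obs B: pose=(-2,-2,E) → sL=10/9, sR=18/5, mL=-56/45, mR=-31/45
sensor matrix S = [[18/17, 90/29], [10/9, 18/5]]; det S = 896/2465
solve [mL_A; mL_B] = S·[w00; w01] and [mR_A; mR_B] = S·[w10; w11]:
  w00 = 1/2, w01 = -1/2, w10 = 1, w11 = -1/2

1/2 -1/2 1 -1/2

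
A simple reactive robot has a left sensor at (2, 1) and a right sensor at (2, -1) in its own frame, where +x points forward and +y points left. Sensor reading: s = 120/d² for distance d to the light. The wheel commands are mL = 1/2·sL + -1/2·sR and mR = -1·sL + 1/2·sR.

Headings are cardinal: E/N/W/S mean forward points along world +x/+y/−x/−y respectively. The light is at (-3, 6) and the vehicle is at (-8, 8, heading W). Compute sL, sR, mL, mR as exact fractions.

left sensor world pos  = (-10, 7); dL² = 50
right sensor world pos = (-10, 9); dR² = 58
sL = 120/50 = 12/5
sR = 120/58 = 60/29
mL = 1/2·sL + -1/2·sR = 24/145
mR = -1·sL + 1/2·sR = -198/145

12/5 60/29 24/145 -198/145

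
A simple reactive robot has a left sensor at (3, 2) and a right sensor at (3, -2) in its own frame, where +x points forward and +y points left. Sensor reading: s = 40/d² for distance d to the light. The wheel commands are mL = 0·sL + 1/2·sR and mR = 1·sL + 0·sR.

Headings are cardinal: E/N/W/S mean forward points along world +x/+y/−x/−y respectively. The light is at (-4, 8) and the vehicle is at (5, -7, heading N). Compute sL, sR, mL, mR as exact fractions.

left sensor world pos  = (3, -4); dL² = 193
right sensor world pos = (7, -4); dR² = 265
sL = 40/193 = 40/193
sR = 40/265 = 8/53
mL = 0·sL + 1/2·sR = 4/53
mR = 1·sL + 0·sR = 40/193

40/193 8/53 4/53 40/193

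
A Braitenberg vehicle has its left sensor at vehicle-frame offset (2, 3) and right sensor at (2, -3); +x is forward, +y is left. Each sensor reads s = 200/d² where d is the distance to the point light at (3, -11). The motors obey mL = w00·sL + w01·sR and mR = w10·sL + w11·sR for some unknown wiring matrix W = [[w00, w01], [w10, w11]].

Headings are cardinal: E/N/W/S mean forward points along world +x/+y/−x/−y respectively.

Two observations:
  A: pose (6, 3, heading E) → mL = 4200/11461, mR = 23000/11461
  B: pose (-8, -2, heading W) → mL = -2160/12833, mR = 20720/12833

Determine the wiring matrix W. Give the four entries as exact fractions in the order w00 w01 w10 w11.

-1/2 1/2 1 1

obs A: pose=(6,3,E) → sL=100/157, sR=100/73, mL=4200/11461, mR=23000/11461
obs B: pose=(-8,-2,W) → sL=40/41, sR=200/313, mL=-2160/12833, mR=20720/12833
sensor matrix S = [[100/157, 100/73], [40/41, 200/313]]; det S = -136704000/147079013
solve [mL_A; mL_B] = S·[w00; w01] and [mR_A; mR_B] = S·[w10; w11]:
  w00 = -1/2, w01 = 1/2, w10 = 1, w11 = 1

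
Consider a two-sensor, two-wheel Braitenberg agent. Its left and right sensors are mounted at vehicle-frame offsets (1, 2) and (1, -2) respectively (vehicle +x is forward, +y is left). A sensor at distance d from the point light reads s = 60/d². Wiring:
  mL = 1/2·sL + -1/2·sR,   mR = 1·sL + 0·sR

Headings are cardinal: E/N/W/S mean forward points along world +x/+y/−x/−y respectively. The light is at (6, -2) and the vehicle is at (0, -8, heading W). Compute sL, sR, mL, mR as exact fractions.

left sensor world pos  = (-1, -10); dL² = 113
right sensor world pos = (-1, -6); dR² = 65
sL = 60/113 = 60/113
sR = 60/65 = 12/13
mL = 1/2·sL + -1/2·sR = -288/1469
mR = 1·sL + 0·sR = 60/113

60/113 12/13 -288/1469 60/113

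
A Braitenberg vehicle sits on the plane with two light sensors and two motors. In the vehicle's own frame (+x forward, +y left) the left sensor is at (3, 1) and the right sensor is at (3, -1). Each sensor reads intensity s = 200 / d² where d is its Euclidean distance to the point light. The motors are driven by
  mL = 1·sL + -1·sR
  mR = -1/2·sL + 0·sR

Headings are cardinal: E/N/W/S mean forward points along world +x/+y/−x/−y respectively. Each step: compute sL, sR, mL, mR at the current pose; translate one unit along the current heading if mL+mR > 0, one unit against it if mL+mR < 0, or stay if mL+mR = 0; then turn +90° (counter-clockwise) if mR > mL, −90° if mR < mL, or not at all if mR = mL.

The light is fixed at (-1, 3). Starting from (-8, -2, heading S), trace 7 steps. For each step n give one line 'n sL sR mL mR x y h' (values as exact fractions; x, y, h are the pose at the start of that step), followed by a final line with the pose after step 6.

0 2 25/16 7/16 -1 -8 -2 S
1 8/5 200/109 -128/545 -4/5 -8 -1 W
2 4 100/13 -48/13 -2 -7 -1 N
3 200/117 200/97 -4000/11349 -100/117 -7 -2 W
4 5 10 -5 -5/2 -6 -2 N
5 200/113 200/89 -4800/10057 -100/113 -6 -3 W
6 100/17 100/9 -800/153 -50/17 -5 -3 N
final -5 -4 W

n=0: pose=(-8,-2,S); sL=2, sR=25/16; mL=7/16, mR=-1; mL+mR=-9/16 → advance -1; mR−mL=-23/16 → turn -1·90°
n=1: pose=(-8,-1,W); sL=8/5, sR=200/109; mL=-128/545, mR=-4/5; mL+mR=-564/545 → advance -1; mR−mL=-308/545 → turn -1·90°
n=2: pose=(-7,-1,N); sL=4, sR=100/13; mL=-48/13, mR=-2; mL+mR=-74/13 → advance -1; mR−mL=22/13 → turn +1·90°
n=3: pose=(-7,-2,W); sL=200/117, sR=200/97; mL=-4000/11349, mR=-100/117; mL+mR=-13700/11349 → advance -1; mR−mL=-1900/3783 → turn -1·90°
n=4: pose=(-6,-2,N); sL=5, sR=10; mL=-5, mR=-5/2; mL+mR=-15/2 → advance -1; mR−mL=5/2 → turn +1·90°
n=5: pose=(-6,-3,W); sL=200/113, sR=200/89; mL=-4800/10057, mR=-100/113; mL+mR=-13700/10057 → advance -1; mR−mL=-4100/10057 → turn -1·90°
n=6: pose=(-5,-3,N); sL=100/17, sR=100/9; mL=-800/153, mR=-50/17; mL+mR=-1250/153 → advance -1; mR−mL=350/153 → turn +1·90°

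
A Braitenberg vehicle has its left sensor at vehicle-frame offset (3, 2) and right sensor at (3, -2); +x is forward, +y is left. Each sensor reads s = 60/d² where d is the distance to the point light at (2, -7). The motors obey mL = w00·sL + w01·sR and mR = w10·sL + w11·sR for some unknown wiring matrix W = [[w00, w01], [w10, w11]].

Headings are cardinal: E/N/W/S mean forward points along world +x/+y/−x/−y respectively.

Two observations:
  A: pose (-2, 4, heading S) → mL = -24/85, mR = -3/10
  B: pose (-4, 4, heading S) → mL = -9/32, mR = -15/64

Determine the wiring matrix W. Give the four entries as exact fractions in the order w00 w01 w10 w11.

obs A: pose=(-2,4,S) → sL=15/17, sR=3/5, mL=-24/85, mR=-3/10
obs B: pose=(-4,4,S) → sL=3/4, sR=15/32, mL=-9/32, mR=-15/64
sensor matrix S = [[15/17, 3/5], [3/4, 15/32]]; det S = -99/2720
solve [mL_A; mL_B] = S·[w00; w01] and [mR_A; mR_B] = S·[w10; w11]:
  w00 = -1, w01 = 1, w10 = 0, w11 = -1/2

-1 1 0 -1/2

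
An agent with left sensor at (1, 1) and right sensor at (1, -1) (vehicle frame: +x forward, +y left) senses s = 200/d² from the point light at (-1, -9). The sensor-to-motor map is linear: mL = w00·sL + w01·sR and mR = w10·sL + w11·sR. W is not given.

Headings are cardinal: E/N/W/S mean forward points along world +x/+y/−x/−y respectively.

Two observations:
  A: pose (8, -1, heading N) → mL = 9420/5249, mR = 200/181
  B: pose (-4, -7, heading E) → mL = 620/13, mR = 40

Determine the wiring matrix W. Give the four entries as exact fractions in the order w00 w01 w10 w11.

obs A: pose=(8,-1,N) → sL=40/29, sR=200/181, mL=9420/5249, mR=200/181
obs B: pose=(-4,-7,E) → sL=200/13, sR=40, mL=620/13, mR=40
sensor matrix S = [[40/29, 200/181], [200/13, 40]]; det S = 2604800/68237
solve [mL_A; mL_B] = S·[w00; w01] and [mR_A; mR_B] = S·[w10; w11]:
  w00 = 1/2, w01 = 1, w10 = 0, w11 = 1

1/2 1 0 1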